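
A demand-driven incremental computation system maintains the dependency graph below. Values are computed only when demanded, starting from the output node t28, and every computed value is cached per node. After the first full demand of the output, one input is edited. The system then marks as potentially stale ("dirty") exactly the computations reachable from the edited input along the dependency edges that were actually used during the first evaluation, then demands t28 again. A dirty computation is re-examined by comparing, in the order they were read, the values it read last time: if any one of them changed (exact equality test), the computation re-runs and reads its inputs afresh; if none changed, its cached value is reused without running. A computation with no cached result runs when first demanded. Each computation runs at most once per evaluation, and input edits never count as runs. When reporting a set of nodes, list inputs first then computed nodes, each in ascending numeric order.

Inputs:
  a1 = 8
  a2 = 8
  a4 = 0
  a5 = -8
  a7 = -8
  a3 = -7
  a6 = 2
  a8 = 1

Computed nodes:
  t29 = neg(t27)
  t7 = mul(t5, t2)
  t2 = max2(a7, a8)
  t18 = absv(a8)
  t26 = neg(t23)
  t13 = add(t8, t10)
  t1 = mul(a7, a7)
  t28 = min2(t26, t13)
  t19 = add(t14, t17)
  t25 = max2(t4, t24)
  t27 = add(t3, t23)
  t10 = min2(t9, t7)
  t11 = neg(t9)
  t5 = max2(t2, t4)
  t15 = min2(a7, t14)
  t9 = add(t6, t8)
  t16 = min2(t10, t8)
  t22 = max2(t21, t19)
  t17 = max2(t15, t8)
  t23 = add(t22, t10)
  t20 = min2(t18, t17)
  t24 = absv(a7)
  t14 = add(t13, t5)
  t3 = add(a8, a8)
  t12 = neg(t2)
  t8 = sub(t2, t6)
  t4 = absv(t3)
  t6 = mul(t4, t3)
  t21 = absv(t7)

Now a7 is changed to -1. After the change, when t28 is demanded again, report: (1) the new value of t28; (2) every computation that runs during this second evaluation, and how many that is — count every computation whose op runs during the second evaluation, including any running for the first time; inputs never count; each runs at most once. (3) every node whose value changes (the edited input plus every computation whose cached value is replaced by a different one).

New value of t28: -3.
Computations that run: t2, t15, t17, t19, t22 — 5 in total.
Values that change: a7, t15, t17, t19.
Key observation: the cutoff stops propagation at t5 — its inputs' values are unchanged, so it reuses its cache.

First evaluation (everything demanded from the output):
  t2 = max2(-8, 1) = 1
  t3 = add(1, 1) = 2
  t4 = absv(2) = 2
  t5 = max2(1, 2) = 2
  t6 = mul(2, 2) = 4
  t7 = mul(2, 1) = 2
  t8 = sub(1, 4) = -3
  t9 = add(4, -3) = 1
  t10 = min2(1, 2) = 1
  t13 = add(-3, 1) = -2
  t14 = add(-2, 2) = 0
  t15 = min2(-8, 0) = -8
  t17 = max2(-8, -3) = -3
  t19 = add(0, -3) = -3
  t21 = absv(2) = 2
  t22 = max2(2, -3) = 2
  t23 = add(2, 1) = 3
  t26 = neg(3) = -3
  t28 = min2(-3, -2) = -3

Propagation after the edit:
  t2: runs — a7 -8->-1; result 1 (same value as before).
  t5: checked — values it read are unchanged (t2 unchanged, t4 unchanged); reused cached 2 without running.
  t7: checked — values it read are unchanged (t5 unchanged, t2 unchanged); reused cached 2 without running.
  t8: checked — values it read are unchanged (t2 unchanged, t6 unchanged); reused cached -3 without running.
  t9: checked — values it read are unchanged (t6 unchanged, t8 unchanged); reused cached 1 without running.
  t10: checked — values it read are unchanged (t9 unchanged, t7 unchanged); reused cached 1 without running.
  t13: checked — values it read are unchanged (t8 unchanged, t10 unchanged); reused cached -2 without running.
  t14: checked — values it read are unchanged (t13 unchanged, t5 unchanged); reused cached 0 without running.
  t15: runs — a7 -8->-1; result -1.
  t17: runs — t15 -8->-1; result -1.
  t19: runs — t17 -3->-1; result -1.
  t21: checked — values it read are unchanged (t7 unchanged); reused cached 2 without running.
  t22: runs — t19 -3->-1; result 2 (same value as before).
  t23: checked — values it read are unchanged (t22 unchanged, t10 unchanged); reused cached 3 without running.
  t26: checked — values it read are unchanged (t23 unchanged); reused cached -3 without running.
  t28: checked — values it read are unchanged (t26 unchanged, t13 unchanged); reused cached -3 without running.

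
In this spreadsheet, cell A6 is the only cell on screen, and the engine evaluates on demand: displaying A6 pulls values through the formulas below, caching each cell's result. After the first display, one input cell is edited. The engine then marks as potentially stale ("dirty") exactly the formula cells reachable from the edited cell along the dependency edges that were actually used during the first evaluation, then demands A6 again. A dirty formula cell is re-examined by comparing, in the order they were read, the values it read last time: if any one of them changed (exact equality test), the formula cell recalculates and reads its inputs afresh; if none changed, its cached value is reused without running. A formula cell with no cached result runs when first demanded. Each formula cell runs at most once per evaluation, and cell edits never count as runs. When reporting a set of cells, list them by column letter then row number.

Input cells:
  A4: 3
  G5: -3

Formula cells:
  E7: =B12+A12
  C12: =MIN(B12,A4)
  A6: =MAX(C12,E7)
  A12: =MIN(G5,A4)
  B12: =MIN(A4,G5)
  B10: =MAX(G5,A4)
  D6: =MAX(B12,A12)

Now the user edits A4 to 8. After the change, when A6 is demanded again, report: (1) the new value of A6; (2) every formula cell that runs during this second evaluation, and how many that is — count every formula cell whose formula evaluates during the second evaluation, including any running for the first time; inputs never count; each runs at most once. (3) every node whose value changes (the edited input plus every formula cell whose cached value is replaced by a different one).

A6 now evaluates to -3.
Run set: A12, B12, C12 (3 run).
Changed values: A4.
The important point: at E7 every value read last time is unchanged, so the dirty flag clears without a run.

Initial pass — values computed on the first demand:
  A12 = MIN(-3, 3) = -3
  B12 = MIN(3, -3) = -3
  C12 = MIN(-3, 3) = -3
  E7 = -3 + -3 = -6
  A6 = MAX(-3, -6) = -3

Second demand — change propagation:
  A12: re-runs because A4 3->8; new result -3 (unchanged).
  B12: re-runs because A4 3->8; new result -3 (unchanged).
  C12: re-runs because A4 3->8; new result -3 (unchanged).
  E7: re-examined; everything it read last time is the same (B12 unchanged, A12 unchanged) — cache -6 kept, no run.
  A6: re-examined; everything it read last time is the same (C12 unchanged, E7 unchanged) — cache -3 kept, no run.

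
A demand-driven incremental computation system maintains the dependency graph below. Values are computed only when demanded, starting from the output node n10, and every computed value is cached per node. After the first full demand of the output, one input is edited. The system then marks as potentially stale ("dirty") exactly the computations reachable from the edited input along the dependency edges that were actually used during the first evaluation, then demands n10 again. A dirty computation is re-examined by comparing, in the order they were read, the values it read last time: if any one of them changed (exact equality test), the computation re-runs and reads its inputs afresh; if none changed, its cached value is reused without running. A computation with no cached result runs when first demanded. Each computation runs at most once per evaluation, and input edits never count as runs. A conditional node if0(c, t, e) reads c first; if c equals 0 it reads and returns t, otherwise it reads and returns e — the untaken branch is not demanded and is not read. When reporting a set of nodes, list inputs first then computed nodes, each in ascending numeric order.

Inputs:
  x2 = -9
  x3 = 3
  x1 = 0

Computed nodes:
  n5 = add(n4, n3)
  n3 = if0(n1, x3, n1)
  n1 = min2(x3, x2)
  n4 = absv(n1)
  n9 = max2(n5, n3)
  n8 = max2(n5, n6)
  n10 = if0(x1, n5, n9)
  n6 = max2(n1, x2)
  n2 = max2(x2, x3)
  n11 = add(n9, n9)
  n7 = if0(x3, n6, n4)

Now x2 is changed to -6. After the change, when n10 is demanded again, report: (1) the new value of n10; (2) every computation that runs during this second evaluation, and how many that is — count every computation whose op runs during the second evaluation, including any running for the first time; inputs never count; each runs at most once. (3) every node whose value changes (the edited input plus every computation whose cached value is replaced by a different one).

New value of n10: 0.
Computations that run: n1, n3, n4, n5 — 4 in total.
Values that change: x2, n1, n3, n4.
Key observation: the change is absorbed at n5 — it re-runs but produces the same value, and the output's value is unchanged.

First evaluation (everything demanded from the output):
  n1 = min2(3, -9) = -9
  n3 = if0(n1=-9 -> else branch n1) = -9
  n4 = absv(-9) = 9
  n5 = add(9, -9) = 0
  n10 = if0(x1=0 -> then branch n5) = 0

Propagation after the edit:
  n1: runs — x2 -9->-6; result -6.
  n3: runs — n1 -9->-6; n1 -9->-6; result -6.
  n4: runs — n1 -9->-6; result 6.
  n5: runs — n4 9->6; n3 -9->-6; result 0 (same value as before).
  n10: checked — values it read are unchanged (x1 unchanged, n5 unchanged); reused cached 0 without running.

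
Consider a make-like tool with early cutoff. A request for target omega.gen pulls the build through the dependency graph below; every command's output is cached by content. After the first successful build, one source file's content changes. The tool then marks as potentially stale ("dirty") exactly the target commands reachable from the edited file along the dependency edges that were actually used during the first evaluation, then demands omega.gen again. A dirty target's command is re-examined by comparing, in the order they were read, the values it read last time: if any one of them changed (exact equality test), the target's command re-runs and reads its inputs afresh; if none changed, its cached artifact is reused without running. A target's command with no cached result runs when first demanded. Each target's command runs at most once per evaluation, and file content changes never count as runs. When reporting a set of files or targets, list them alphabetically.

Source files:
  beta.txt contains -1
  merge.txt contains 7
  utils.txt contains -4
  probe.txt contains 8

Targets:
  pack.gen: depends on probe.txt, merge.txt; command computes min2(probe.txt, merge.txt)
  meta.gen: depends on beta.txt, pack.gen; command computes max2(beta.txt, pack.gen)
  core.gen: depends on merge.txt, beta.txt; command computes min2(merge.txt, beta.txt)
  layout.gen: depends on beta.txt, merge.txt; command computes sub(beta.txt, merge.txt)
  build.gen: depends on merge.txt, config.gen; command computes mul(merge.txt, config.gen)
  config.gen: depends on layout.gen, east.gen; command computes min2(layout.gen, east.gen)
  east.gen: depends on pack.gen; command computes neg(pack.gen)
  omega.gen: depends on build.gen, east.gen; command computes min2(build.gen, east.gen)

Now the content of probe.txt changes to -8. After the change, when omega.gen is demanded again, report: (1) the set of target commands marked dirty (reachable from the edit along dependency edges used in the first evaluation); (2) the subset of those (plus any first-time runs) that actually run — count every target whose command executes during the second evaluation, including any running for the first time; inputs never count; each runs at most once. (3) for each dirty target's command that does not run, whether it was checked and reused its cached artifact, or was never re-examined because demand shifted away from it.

First demand of the output computes:
  layout.gen = sub(-1, 7) = -8
  pack.gen = min2(8, 7) = 7
  east.gen = neg(7) = -7
  config.gen = min2(-8, -7) = -8
  build.gen = mul(7, -8) = -56
  omega.gen = min2(-56, -7) = -56

After the edit, cleaning proceeds:
  pack.gen: a read changed (probe.txt 8->-8) — executes, giving -8.
  east.gen: a read changed (pack.gen 7->-8) — executes, giving 8.
  config.gen: a read changed (east.gen -7->8) — executes, giving -8 — identical to its old value.
  build.gen: dirty, but its reads are unchanged (merge.txt unchanged, config.gen unchanged); cached -56 stands.
  omega.gen: a read changed (east.gen -7->8) — executes, giving -56 — identical to its old value.

Note where the cutoff bites: build.gen is checked, finds nothing changed, and keeps its cache.

The edit dirties: build.gen, config.gen, east.gen, omega.gen, pack.gen.
4 target commands run: config.gen, east.gen, omega.gen, pack.gen.
Cache hits after checking: build.gen.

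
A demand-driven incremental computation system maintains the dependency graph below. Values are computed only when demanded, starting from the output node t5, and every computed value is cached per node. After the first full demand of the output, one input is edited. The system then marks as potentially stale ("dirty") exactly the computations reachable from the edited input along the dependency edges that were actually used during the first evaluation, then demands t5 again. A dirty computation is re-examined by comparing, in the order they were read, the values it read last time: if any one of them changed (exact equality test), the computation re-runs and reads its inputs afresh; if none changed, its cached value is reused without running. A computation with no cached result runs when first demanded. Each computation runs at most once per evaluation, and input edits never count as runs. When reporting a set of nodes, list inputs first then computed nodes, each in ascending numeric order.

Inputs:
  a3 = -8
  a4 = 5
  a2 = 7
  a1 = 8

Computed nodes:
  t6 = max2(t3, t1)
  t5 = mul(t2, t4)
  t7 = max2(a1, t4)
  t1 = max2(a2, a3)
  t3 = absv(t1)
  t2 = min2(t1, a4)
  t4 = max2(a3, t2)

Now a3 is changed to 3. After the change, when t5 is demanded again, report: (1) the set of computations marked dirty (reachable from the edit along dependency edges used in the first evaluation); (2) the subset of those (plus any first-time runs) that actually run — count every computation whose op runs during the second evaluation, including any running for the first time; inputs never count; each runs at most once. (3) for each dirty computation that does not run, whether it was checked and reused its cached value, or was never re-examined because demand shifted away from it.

Marked dirty: t1, t2, t4, t5.
Computations that run: t1, t4 — 2 in total.
Checked but reused from cache: t2, t5.
Key observation: the cutoff stops propagation at t2 — its inputs' values are unchanged, so it reuses its cache.

First evaluation (everything demanded from the output):
  t1 = max2(7, -8) = 7
  t2 = min2(7, 5) = 5
  t4 = max2(-8, 5) = 5
  t5 = mul(5, 5) = 25

Propagation after the edit:
  t1: runs — a3 -8->3; result 7 (same value as before).
  t2: checked — values it read are unchanged (t1 unchanged, a4 unchanged); reused cached 5 without running.
  t4: runs — a3 -8->3; result 5 (same value as before).
  t5: checked — values it read are unchanged (t2 unchanged, t4 unchanged); reused cached 25 without running.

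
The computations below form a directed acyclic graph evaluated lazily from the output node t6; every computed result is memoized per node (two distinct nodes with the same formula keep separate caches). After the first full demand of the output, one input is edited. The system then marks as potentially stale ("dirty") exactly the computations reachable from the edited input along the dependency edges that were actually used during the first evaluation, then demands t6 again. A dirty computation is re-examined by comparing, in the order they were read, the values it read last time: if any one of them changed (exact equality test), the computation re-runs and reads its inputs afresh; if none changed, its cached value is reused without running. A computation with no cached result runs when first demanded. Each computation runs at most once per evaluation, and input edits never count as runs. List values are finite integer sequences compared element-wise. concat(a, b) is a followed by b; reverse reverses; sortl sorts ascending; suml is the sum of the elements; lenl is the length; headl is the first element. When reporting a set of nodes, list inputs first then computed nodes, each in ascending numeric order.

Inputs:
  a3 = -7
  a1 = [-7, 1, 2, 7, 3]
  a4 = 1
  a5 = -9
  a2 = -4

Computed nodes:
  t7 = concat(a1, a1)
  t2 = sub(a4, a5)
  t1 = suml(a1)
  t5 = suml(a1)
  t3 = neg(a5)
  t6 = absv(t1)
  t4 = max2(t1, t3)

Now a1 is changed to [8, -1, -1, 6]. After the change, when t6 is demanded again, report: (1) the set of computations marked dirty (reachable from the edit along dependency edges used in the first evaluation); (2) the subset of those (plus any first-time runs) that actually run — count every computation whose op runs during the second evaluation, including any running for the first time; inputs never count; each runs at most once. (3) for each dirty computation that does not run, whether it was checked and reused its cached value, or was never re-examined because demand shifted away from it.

The edit dirties: t1, t6.
2 computations run: t1, t6.
No dirty computation escaped a run.

First demand of the output computes:
  t1 = suml([-7, 1, 2, 7, 3]) = 6
  t6 = absv(6) = 6

After the edit, cleaning proceeds:
  t1: a read changed (a1 [-7, 1, 2, 7, 3]->[8, -1, -1, 6]) — executes, giving 12.
  t6: a read changed (t1 6->12) — executes, giving 12.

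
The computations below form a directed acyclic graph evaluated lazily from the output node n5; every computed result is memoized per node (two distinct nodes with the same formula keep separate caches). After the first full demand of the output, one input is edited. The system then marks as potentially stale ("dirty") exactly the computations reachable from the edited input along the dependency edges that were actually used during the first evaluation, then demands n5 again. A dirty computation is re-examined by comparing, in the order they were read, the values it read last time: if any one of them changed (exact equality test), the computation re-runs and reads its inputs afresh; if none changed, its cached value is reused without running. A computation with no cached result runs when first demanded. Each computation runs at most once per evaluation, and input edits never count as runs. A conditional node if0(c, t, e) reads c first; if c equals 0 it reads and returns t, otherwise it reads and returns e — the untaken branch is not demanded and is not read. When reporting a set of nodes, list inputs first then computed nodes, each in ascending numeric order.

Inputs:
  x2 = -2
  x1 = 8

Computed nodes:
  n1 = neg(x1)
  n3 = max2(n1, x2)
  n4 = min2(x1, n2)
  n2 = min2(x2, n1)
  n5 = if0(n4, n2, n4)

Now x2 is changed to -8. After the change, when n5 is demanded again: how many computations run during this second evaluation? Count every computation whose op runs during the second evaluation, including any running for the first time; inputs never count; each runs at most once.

First demand of the output computes:
  n1 = neg(8) = -8
  n2 = min2(-2, -8) = -8
  n4 = min2(8, -8) = -8
  n5 = if0(n4=-8 -> else branch n4) = -8

After the edit, cleaning proceeds:
  n2: a read changed (x2 -2->-8) — executes, giving -8 — identical to its old value.
  n4: dirty, but its reads are unchanged (x1 unchanged, n2 unchanged); cached -8 stands.
  n5: dirty, but its reads are unchanged (n4 unchanged, n4 unchanged); cached -8 stands.

Note the absorption at n2: it re-runs yet its value is the same, leaving the output's value untouched.

1 computations run: n2.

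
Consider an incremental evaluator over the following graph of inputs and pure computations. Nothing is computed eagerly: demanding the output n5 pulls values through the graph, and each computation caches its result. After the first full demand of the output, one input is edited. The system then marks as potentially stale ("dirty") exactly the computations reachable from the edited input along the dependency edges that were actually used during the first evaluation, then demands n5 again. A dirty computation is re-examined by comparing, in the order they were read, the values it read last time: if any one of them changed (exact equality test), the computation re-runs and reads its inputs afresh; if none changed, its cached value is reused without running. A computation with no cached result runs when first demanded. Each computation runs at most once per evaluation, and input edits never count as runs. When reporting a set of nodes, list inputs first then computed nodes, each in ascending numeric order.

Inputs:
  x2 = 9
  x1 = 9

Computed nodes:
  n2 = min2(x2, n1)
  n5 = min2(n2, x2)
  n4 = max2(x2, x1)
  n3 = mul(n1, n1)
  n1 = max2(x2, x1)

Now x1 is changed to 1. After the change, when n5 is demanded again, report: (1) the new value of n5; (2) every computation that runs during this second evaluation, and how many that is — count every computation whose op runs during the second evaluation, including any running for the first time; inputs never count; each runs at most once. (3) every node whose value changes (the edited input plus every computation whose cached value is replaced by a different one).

n5 now evaluates to 9.
Run set: n1 (1 run).
Changed values: x1.
The important point: n1 recomputes to an identical value, and the output ends up unchanged.

Initial pass — values computed on the first demand:
  n1 = max2(9, 9) = 9
  n2 = min2(9, 9) = 9
  n5 = min2(9, 9) = 9

Second demand — change propagation:
  n1: re-runs because x1 9->1; new result 9 (unchanged).
  n2: re-examined; everything it read last time is the same (x2 unchanged, n1 unchanged) — cache 9 kept, no run.
  n5: re-examined; everything it read last time is the same (n2 unchanged, x2 unchanged) — cache 9 kept, no run.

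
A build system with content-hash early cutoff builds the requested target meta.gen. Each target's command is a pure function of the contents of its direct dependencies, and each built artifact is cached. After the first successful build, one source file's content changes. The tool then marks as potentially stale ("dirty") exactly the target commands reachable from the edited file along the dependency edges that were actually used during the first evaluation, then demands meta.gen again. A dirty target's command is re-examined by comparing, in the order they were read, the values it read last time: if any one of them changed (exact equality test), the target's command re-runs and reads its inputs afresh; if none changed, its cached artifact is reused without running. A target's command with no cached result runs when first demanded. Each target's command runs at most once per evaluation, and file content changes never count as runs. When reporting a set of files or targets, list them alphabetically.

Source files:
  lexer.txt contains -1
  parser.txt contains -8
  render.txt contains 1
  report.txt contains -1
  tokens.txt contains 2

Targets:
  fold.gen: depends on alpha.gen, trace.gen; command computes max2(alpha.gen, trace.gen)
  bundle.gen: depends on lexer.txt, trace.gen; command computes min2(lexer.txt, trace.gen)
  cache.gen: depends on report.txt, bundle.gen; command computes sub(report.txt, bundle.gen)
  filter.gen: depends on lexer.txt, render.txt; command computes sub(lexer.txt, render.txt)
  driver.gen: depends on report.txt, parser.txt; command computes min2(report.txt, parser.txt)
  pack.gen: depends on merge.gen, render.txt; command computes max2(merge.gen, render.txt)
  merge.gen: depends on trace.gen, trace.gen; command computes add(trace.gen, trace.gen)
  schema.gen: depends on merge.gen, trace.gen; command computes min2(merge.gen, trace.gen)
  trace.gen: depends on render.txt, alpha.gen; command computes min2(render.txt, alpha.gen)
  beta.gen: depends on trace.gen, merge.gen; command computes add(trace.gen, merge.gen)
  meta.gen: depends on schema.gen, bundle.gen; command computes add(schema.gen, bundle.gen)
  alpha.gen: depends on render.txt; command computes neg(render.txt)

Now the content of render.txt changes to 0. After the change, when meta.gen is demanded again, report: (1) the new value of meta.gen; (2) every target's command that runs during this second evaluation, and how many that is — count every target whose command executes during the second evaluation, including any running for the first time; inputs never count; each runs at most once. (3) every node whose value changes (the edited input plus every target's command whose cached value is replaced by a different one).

New value of meta.gen: -1.
Target commands that run: alpha.gen, bundle.gen, merge.gen, meta.gen, schema.gen, trace.gen — 6 in total.
Values that change: alpha.gen, merge.gen, meta.gen, render.txt, schema.gen, trace.gen.

First evaluation (everything demanded from the output):
  alpha.gen = neg(1) = -1
  trace.gen = min2(1, -1) = -1
  bundle.gen = min2(-1, -1) = -1
  merge.gen = add(-1, -1) = -2
  schema.gen = min2(-2, -1) = -2
  meta.gen = add(-2, -1) = -3

Propagation after the edit:
  alpha.gen: runs — render.txt 1->0; result 0.
  trace.gen: runs — render.txt 1->0; alpha.gen -1->0; result 0.
  bundle.gen: runs — trace.gen -1->0; result -1 (same value as before).
  merge.gen: runs — trace.gen -1->0; trace.gen -1->0; result 0.
  schema.gen: runs — merge.gen -2->0; trace.gen -1->0; result 0.
  meta.gen: runs — schema.gen -2->0; result -1.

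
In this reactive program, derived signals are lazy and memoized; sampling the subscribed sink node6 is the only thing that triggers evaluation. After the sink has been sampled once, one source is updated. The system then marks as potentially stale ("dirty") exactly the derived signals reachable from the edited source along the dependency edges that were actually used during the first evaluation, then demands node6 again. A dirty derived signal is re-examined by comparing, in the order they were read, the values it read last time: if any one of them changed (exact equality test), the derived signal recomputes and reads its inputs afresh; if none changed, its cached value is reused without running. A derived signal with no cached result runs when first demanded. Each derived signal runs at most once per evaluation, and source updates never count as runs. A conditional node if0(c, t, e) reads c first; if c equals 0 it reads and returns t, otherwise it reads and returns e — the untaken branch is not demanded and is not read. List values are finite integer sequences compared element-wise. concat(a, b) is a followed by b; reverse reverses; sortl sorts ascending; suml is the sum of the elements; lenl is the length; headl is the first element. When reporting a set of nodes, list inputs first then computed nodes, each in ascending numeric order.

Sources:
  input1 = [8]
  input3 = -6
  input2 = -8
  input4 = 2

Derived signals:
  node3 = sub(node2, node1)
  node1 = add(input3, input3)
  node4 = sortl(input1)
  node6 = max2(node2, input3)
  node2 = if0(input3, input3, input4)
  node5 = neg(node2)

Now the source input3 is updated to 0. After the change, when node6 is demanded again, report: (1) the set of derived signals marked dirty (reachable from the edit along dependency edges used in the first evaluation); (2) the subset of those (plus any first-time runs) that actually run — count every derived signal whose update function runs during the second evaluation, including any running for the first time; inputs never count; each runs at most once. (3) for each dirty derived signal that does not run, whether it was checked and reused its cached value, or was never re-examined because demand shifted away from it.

The edit dirties: node2, node6.
2 derived signals run: node2, node6.
No dirty derived signal escaped a run.

First demand of the output computes:
  node2 = if0(input3=-6 -> else branch input4) = 2
  node6 = max2(2, -6) = 2

After the edit, cleaning proceeds:
  node2: a read changed (input3 -6->0) — executes, giving 0.
  node6: a read changed (node2 2->0; input3 -6->0) — executes, giving 0.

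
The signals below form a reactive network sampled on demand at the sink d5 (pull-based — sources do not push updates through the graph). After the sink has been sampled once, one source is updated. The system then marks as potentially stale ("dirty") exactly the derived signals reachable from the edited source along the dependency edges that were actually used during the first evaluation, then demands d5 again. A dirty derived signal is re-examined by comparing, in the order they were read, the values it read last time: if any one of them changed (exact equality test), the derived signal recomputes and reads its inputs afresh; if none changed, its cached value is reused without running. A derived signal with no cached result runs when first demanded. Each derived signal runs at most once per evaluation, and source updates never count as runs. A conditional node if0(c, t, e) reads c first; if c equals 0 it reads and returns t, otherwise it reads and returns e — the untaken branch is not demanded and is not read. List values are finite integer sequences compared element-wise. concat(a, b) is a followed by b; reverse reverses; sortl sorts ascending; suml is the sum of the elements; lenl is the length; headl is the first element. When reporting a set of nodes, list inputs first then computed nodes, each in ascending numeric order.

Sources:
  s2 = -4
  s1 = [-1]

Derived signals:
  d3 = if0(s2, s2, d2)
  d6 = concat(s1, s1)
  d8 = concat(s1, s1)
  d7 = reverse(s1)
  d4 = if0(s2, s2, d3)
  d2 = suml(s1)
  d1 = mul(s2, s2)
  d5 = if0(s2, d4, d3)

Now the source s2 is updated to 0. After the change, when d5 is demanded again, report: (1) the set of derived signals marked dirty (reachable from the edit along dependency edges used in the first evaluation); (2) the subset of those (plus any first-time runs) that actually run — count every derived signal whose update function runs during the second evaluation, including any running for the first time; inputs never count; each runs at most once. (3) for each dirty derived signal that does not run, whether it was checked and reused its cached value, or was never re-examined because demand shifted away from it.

Dirty set: d3, d5.
Run set: d4, d5 (2 run).
Left stale — demand moved off them: d3.
The important point: the flipped condition redirects demand; d3 is left stale, never re-checked.

Initial pass — values computed on the first demand:
  d2 = suml([-1]) = -1
  d3 = if0(s2=-4 -> else branch d2) = -1
  d5 = if0(s2=-4 -> else branch d3) = -1

Second demand — change propagation:
  d3: dirty yet unreached — the second evaluation never asks for it.
  d4: newly demanded (no cache) — executes and yields 0.
  d5: re-runs because s2 -4->0; new result 0.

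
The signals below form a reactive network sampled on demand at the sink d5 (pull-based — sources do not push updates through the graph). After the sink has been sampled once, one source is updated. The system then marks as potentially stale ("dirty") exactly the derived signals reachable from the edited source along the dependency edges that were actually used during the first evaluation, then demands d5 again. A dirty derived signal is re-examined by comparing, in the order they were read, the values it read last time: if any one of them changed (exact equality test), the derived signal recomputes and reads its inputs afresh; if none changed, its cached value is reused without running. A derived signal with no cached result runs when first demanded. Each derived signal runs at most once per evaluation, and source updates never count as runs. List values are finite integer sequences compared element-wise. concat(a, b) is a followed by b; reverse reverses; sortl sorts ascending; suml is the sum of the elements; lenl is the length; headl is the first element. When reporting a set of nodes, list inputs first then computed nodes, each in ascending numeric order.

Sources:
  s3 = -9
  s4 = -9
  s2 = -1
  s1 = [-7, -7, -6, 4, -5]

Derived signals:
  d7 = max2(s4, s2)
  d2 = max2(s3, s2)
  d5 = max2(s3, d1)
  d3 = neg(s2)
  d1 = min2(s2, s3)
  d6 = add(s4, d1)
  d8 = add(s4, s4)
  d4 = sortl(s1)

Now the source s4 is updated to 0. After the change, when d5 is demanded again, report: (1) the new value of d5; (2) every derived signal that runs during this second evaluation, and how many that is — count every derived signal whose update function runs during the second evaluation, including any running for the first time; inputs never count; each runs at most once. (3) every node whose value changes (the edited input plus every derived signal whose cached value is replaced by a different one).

d5 now evaluates to -9.
Run set: none (0 run).
Changed values: s4.
The important point: nothing the output needs ever reads s4, so the edit is invisible to it.

Initial pass — values computed on the first demand:
  d1 = min2(-1, -9) = -9
  d5 = max2(-9, -9) = -9

Second demand — change propagation:
  no demanded computation ever read s4, so the edit dirties nothing and nothing runs.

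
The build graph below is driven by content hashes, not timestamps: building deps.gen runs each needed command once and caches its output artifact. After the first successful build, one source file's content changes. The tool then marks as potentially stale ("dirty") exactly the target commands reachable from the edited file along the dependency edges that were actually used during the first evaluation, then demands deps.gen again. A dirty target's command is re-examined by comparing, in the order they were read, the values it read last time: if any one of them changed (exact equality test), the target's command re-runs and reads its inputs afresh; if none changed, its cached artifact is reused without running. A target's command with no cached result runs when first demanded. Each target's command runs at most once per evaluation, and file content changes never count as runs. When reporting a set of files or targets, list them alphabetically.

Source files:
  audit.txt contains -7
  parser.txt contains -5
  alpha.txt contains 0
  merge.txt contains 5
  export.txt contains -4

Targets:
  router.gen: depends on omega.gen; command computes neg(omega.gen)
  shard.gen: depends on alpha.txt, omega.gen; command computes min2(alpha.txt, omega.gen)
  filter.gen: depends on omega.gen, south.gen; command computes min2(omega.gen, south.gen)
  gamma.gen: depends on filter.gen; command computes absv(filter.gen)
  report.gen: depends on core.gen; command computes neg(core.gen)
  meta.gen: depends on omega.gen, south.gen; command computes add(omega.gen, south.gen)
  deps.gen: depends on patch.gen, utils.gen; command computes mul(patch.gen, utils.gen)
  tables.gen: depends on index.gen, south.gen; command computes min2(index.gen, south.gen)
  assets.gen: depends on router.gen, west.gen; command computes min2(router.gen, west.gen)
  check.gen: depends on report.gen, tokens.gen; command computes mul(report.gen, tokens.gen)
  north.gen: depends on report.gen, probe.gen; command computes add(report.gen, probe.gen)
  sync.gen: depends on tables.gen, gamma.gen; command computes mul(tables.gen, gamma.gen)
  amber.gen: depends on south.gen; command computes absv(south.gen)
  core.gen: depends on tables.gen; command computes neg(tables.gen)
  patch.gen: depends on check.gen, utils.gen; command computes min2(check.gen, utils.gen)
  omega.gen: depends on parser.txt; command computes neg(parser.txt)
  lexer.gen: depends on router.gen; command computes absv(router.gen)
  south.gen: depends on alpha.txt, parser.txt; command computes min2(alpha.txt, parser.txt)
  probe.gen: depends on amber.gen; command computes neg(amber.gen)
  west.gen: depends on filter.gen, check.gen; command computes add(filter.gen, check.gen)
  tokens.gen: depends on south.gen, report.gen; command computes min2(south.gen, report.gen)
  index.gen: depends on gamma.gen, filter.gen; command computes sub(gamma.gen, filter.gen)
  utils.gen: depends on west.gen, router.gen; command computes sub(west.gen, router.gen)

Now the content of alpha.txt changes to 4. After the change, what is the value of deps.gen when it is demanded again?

deps.gen now evaluates to 625.
The important point: south.gen recomputes to an identical value, and the output ends up unchanged.

Initial pass — values computed on the first demand:
  omega.gen = neg(-5) = 5
  router.gen = neg(5) = -5
  south.gen = min2(0, -5) = -5
  filter.gen = min2(5, -5) = -5
  gamma.gen = absv(-5) = 5
  index.gen = sub(5, -5) = 10
  tables.gen = min2(10, -5) = -5
  core.gen = neg(-5) = 5
  report.gen = neg(5) = -5
  tokens.gen = min2(-5, -5) = -5
  check.gen = mul(-5, -5) = 25
  west.gen = add(-5, 25) = 20
  utils.gen = sub(20, -5) = 25
  patch.gen = min2(25, 25) = 25
  deps.gen = mul(25, 25) = 625

Second demand — change propagation:
  south.gen: re-runs because alpha.txt 0->4; new result -5 (unchanged).
  filter.gen: re-examined; everything it read last time is the same (omega.gen unchanged, south.gen unchanged) — cache -5 kept, no run.
  gamma.gen: re-examined; everything it read last time is the same (filter.gen unchanged) — cache 5 kept, no run.
  index.gen: re-examined; everything it read last time is the same (gamma.gen unchanged, filter.gen unchanged) — cache 10 kept, no run.
  tables.gen: re-examined; everything it read last time is the same (index.gen unchanged, south.gen unchanged) — cache -5 kept, no run.
  core.gen: re-examined; everything it read last time is the same (tables.gen unchanged) — cache 5 kept, no run.
  report.gen: re-examined; everything it read last time is the same (core.gen unchanged) — cache -5 kept, no run.
  tokens.gen: re-examined; everything it read last time is the same (south.gen unchanged, report.gen unchanged) — cache -5 kept, no run.
  check.gen: re-examined; everything it read last time is the same (report.gen unchanged, tokens.gen unchanged) — cache 25 kept, no run.
  west.gen: re-examined; everything it read last time is the same (filter.gen unchanged, check.gen unchanged) — cache 20 kept, no run.
  utils.gen: re-examined; everything it read last time is the same (west.gen unchanged, router.gen unchanged) — cache 25 kept, no run.
  patch.gen: re-examined; everything it read last time is the same (check.gen unchanged, utils.gen unchanged) — cache 25 kept, no run.
  deps.gen: re-examined; everything it read last time is the same (patch.gen unchanged, utils.gen unchanged) — cache 625 kept, no run.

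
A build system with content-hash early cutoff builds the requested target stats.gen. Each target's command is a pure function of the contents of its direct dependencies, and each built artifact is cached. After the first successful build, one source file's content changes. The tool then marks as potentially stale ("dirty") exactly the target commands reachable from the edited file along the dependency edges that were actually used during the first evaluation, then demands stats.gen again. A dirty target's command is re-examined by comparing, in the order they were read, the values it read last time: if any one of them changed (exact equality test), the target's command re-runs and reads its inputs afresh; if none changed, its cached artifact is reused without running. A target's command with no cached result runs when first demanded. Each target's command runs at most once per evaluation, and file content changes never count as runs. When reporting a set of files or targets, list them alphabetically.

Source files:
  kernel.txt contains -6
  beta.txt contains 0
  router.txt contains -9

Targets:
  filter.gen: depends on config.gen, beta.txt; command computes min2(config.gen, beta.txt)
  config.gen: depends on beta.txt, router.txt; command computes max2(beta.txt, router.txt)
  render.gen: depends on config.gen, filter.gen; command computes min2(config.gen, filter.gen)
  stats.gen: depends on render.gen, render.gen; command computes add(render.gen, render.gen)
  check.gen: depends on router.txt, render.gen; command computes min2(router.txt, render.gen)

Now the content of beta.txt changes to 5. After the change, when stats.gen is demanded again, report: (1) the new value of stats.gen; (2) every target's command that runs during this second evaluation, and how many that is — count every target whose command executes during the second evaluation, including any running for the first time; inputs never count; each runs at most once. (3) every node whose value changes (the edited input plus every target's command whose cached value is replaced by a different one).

New value of stats.gen: 10.
Target commands that run: config.gen, filter.gen, render.gen, stats.gen — 4 in total.
Values that change: beta.txt, config.gen, filter.gen, render.gen, stats.gen.

First evaluation (everything demanded from the output):
  config.gen = max2(0, -9) = 0
  filter.gen = min2(0, 0) = 0
  render.gen = min2(0, 0) = 0
  stats.gen = add(0, 0) = 0

Propagation after the edit:
  config.gen: runs — beta.txt 0->5; result 5.
  filter.gen: runs — config.gen 0->5; beta.txt 0->5; result 5.
  render.gen: runs — config.gen 0->5; filter.gen 0->5; result 5.
  stats.gen: runs — render.gen 0->5; render.gen 0->5; result 10.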